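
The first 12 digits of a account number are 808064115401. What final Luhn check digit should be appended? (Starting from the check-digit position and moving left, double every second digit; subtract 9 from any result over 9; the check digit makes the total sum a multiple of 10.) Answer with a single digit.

2

Partial digits right→left: 1 0 4 5 1 1 4 6 0 8 0 8
Double every second digit counting from the check-digit position (so the 1st, 3rd, 5th, ... of the partial from the right).
  doubled (with −9 where >9): 2 8 2 8 0 0 → sum 20
  kept as-is: 0 5 1 6 8 8 → sum 28
Total = 20 + 28 = 48.
Check digit = (10 − (48 mod 10)) mod 10 = 2.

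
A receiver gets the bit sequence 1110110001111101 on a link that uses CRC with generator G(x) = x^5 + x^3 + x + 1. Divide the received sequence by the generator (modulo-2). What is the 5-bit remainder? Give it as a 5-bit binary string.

10101

Modulo-2 division of 1110110001111101 by 101011:
  pos 0: 111011 XOR 101011 = 010000
  pos 1: 100000 XOR 101011 = 001011
  pos 3: 101100 XOR 101011 = 000111
  pos 6: 111111 XOR 101011 = 010100
  pos 7: 101001 XOR 101011 = 000010
Remainder = 10101 (nonzero — an error is detected).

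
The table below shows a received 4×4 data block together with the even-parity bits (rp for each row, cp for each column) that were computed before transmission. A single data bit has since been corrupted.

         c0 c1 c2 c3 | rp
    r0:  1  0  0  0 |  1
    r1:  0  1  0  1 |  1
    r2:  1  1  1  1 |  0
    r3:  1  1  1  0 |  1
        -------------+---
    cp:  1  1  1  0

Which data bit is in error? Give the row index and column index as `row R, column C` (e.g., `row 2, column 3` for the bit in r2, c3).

Recompute each row's even parity and compare to rp:
  r0: data parity 1, sent rp 1 → ok
  r1: data parity 0, sent rp 1 → mismatch
  r2: data parity 0, sent rp 0 → ok
  r3: data parity 1, sent rp 1 → ok
Recompute each column's even parity and compare to cp:
  c0: data parity 1, sent cp 1 → ok
  c1: data parity 1, sent cp 1 → ok
  c2: data parity 0, sent cp 1 → mismatch
  c3: data parity 0, sent cp 0 → ok
Exactly one row (r1) and one column (c2) fail → the flipped bit is at their intersection.

row 1, column 2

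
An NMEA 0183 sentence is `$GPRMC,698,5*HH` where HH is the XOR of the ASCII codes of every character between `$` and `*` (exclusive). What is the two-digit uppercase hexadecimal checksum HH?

49

XOR the ASCII codes of the payload characters:
  'G' = 0x47 → acc = 0x47
  'P' = 0x50 → acc = 0x17
  'R' = 0x52 → acc = 0x45
  'M' = 0x4D → acc = 0x08
  'C' = 0x43 → acc = 0x4B
  ',' = 0x2C → acc = 0x67
  '6' = 0x36 → acc = 0x51
  '9' = 0x39 → acc = 0x68
  '8' = 0x38 → acc = 0x50
  ',' = 0x2C → acc = 0x7C
  '5' = 0x35 → acc = 0x49
Checksum = 0x49.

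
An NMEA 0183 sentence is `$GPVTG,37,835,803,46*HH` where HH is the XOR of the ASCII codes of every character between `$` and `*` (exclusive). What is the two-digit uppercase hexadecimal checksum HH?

XOR the ASCII codes of the payload characters:
  'G' = 0x47 → acc = 0x47
  'P' = 0x50 → acc = 0x17
  'V' = 0x56 → acc = 0x41
  'T' = 0x54 → acc = 0x15
  'G' = 0x47 → acc = 0x52
  ',' = 0x2C → acc = 0x7E
  '3' = 0x33 → acc = 0x4D
  '7' = 0x37 → acc = 0x7A
  ',' = 0x2C → acc = 0x56
  '8' = 0x38 → acc = 0x6E
  '3' = 0x33 → acc = 0x5D
  '5' = 0x35 → acc = 0x68
  ',' = 0x2C → acc = 0x44
  '8' = 0x38 → acc = 0x7C
  '0' = 0x30 → acc = 0x4C
  '3' = 0x33 → acc = 0x7F
  ',' = 0x2C → acc = 0x53
  '4' = 0x34 → acc = 0x67
  '6' = 0x36 → acc = 0x51
Checksum = 0x51.

51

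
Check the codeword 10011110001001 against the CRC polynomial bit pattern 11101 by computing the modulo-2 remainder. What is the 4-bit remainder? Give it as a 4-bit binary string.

Modulo-2 division of 10011110001001 by 11101:
  pos 0: 10011 XOR 11101 = 01110
  pos 1: 11101 XOR 11101 = 00000
  pos 6: 10001 XOR 11101 = 01100
  pos 7: 11000 XOR 11101 = 00101
  pos 9: 10101 XOR 11101 = 01000
Remainder = 1000 (nonzero — an error is detected).

1000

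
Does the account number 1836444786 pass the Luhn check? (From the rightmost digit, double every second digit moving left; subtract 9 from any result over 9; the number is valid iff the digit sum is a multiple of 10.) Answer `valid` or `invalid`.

invalid

From the right, keep odd positions and double even positions (subtract 9 from any doubled value over 9):
  doubled (positions 2,4,...): 7 8 8 6 2 → sum 31
  kept (positions 1,3,...): 6 7 4 6 8 → sum 31
Total = 62.
62 mod 10 = 2, so the number is invalid.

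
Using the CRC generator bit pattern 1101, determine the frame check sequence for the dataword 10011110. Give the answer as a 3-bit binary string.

Append 3 zeros: 10011110000. Divide by 1101 (XOR where the leading bit is 1):
  pos 0: 1001 XOR 1101 = 0100
  pos 1: 1001 XOR 1101 = 0100
  pos 2: 1001 XOR 1101 = 0100
  pos 3: 1001 XOR 1101 = 0100
  pos 4: 1000 XOR 1101 = 0101
  pos 5: 1010 XOR 1101 = 0111
  pos 6: 1110 XOR 1101 = 0011
Remainder (last 3 bits) = 110. This is the CRC / FCS.

110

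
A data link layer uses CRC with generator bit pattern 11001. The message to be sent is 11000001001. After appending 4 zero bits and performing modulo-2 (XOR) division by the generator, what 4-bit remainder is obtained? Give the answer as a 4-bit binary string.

0100

Append 4 zeros: 110000010010000. Divide by 11001 (XOR where the leading bit is 1):
  pos 0: 11000 XOR 11001 = 00001
  pos 4: 10010 XOR 11001 = 01011
  pos 5: 10110 XOR 11001 = 01111
  pos 6: 11111 XOR 11001 = 00110
  pos 8: 11000 XOR 11001 = 00001
Remainder (last 4 bits) = 0100. This is the CRC / FCS.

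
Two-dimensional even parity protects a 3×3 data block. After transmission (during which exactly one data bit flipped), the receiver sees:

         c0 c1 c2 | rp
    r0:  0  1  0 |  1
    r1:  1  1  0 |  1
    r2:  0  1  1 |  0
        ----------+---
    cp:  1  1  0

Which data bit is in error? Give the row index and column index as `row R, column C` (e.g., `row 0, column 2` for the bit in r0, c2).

row 1, column 2

Recompute each row's even parity and compare to rp:
  r0: data parity 1, sent rp 1 → ok
  r1: data parity 0, sent rp 1 → mismatch
  r2: data parity 0, sent rp 0 → ok
Recompute each column's even parity and compare to cp:
  c0: data parity 1, sent cp 1 → ok
  c1: data parity 1, sent cp 1 → ok
  c2: data parity 1, sent cp 0 → mismatch
Exactly one row (r1) and one column (c2) fail → the flipped bit is at their intersection.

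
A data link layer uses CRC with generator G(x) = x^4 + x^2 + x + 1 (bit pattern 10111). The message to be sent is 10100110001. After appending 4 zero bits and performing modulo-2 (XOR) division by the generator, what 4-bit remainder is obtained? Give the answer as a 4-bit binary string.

Append 4 zeros: 101001100010000. Divide by 10111 (XOR where the leading bit is 1):
  pos 0: 10100 XOR 10111 = 00011
  pos 3: 11110 XOR 10111 = 01001
  pos 4: 10010 XOR 10111 = 00101
  pos 6: 10101 XOR 10111 = 00010
  pos 9: 10000 XOR 10111 = 00111
Remainder (last 4 bits) = 1110. This is the CRC / FCS.

1110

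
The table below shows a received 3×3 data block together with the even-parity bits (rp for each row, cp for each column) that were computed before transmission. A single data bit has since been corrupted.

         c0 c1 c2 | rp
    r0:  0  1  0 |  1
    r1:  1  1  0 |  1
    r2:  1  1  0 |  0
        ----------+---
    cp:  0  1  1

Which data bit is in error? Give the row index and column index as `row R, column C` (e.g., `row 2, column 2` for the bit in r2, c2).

row 1, column 2

Recompute each row's even parity and compare to rp:
  r0: data parity 1, sent rp 1 → ok
  r1: data parity 0, sent rp 1 → mismatch
  r2: data parity 0, sent rp 0 → ok
Recompute each column's even parity and compare to cp:
  c0: data parity 0, sent cp 0 → ok
  c1: data parity 1, sent cp 1 → ok
  c2: data parity 0, sent cp 1 → mismatch
Exactly one row (r1) and one column (c2) fail → the flipped bit is at their intersection.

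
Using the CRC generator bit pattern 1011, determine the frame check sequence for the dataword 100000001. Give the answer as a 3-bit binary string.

101

Append 3 zeros: 100000001000. Divide by 1011 (XOR where the leading bit is 1):
  pos 0: 1000 XOR 1011 = 0011
  pos 2: 1100 XOR 1011 = 0111
  pos 3: 1110 XOR 1011 = 0101
  pos 4: 1010 XOR 1011 = 0001
  pos 7: 1100 XOR 1011 = 0111
  pos 8: 1110 XOR 1011 = 0101
Remainder (last 3 bits) = 101. This is the CRC / FCS.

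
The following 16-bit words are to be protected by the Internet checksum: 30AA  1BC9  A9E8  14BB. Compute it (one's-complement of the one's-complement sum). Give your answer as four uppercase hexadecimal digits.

One's-complement addition (fold any carry out of bit 15 back into bit 0):
  0x30AA + 0x1BC9 = 0x04C73
  0x4C73 + 0xA9E8 = 0x0F65B
  0xF65B + 0x14BB = 0x10B16 → wrap carry → 0x0B17
One's-complement sum = 0x0B17.
Checksum = ~0x0B17 & 0xFFFF = 0xF4E8.

F4E8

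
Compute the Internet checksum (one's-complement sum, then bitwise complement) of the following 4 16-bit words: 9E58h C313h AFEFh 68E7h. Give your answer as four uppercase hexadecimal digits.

One's-complement addition (fold any carry out of bit 15 back into bit 0):
  0x9E58 + 0xC313 = 0x1616B → wrap carry → 0x616C
  0x616C + 0xAFEF = 0x1115B → wrap carry → 0x115C
  0x115C + 0x68E7 = 0x07A43
One's-complement sum = 0x7A43.
Checksum = ~0x7A43 & 0xFFFF = 0x85BC.

85BC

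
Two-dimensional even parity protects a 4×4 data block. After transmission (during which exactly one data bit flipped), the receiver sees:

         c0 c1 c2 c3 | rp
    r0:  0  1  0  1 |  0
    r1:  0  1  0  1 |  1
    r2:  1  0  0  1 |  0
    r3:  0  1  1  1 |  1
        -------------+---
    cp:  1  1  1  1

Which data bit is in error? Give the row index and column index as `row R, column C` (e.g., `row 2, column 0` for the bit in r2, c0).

Recompute each row's even parity and compare to rp:
  r0: data parity 0, sent rp 0 → ok
  r1: data parity 0, sent rp 1 → mismatch
  r2: data parity 0, sent rp 0 → ok
  r3: data parity 1, sent rp 1 → ok
Recompute each column's even parity and compare to cp:
  c0: data parity 1, sent cp 1 → ok
  c1: data parity 1, sent cp 1 → ok
  c2: data parity 1, sent cp 1 → ok
  c3: data parity 0, sent cp 1 → mismatch
Exactly one row (r1) and one column (c3) fail → the flipped bit is at their intersection.

row 1, column 3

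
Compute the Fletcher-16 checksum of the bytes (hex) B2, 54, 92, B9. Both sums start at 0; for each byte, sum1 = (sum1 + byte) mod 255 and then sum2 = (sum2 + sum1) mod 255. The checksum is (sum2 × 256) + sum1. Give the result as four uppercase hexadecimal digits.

A653

Running sums (mod 255):
  after byte 0 (B2): sum1=178, sum2=178
  after byte 1 (54): sum1=7, sum2=185
  after byte 2 (92): sum1=153, sum2=83
  after byte 3 (B9): sum1=83, sum2=166
Checksum = sum2·256 + sum1 = 166·256 + 83 = 42579 = 0xA653.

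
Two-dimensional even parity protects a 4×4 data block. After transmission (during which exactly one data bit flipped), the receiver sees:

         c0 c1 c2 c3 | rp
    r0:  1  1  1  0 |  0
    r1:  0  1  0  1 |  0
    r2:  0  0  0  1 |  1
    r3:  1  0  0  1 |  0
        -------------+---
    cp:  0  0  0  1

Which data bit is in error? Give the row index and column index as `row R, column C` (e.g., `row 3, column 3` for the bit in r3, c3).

row 0, column 2

Recompute each row's even parity and compare to rp:
  r0: data parity 1, sent rp 0 → mismatch
  r1: data parity 0, sent rp 0 → ok
  r2: data parity 1, sent rp 1 → ok
  r3: data parity 0, sent rp 0 → ok
Recompute each column's even parity and compare to cp:
  c0: data parity 0, sent cp 0 → ok
  c1: data parity 0, sent cp 0 → ok
  c2: data parity 1, sent cp 0 → mismatch
  c3: data parity 1, sent cp 1 → ok
Exactly one row (r0) and one column (c2) fail → the flipped bit is at their intersection.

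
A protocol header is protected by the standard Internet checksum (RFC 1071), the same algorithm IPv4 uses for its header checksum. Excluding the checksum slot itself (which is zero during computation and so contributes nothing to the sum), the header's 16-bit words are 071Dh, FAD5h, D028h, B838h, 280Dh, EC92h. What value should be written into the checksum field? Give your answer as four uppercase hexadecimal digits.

610B

One's-complement addition (fold any carry out of bit 15 back into bit 0):
  0x071D + 0xFAD5 = 0x101F2 → wrap carry → 0x01F3
  0x01F3 + 0xD028 = 0x0D21B
  0xD21B + 0xB838 = 0x18A53 → wrap carry → 0x8A54
  0x8A54 + 0x280D = 0x0B261
  0xB261 + 0xEC92 = 0x19EF3 → wrap carry → 0x9EF4
One's-complement sum = 0x9EF4.
Checksum = ~0x9EF4 & 0xFFFF = 0x610B.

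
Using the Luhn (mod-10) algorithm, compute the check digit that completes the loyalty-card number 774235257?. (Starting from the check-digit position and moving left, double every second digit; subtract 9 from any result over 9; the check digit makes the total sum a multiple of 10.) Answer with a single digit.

Partial digits right→left: 7 5 2 5 3 2 4 7 7
Double every second digit counting from the check-digit position (so the 1st, 3rd, 5th, ... of the partial from the right).
  doubled (with −9 where >9): 5 4 6 8 5 → sum 28
  kept as-is: 5 5 2 7 → sum 19
Total = 28 + 19 = 47.
Check digit = (10 − (47 mod 10)) mod 10 = 3.

3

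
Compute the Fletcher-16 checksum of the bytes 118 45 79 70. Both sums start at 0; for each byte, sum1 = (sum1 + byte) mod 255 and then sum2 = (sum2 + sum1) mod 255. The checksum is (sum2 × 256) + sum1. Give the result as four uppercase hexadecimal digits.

4639

Running sums (mod 255):
  after byte 0 (118): sum1=118, sum2=118
  after byte 1 (45): sum1=163, sum2=26
  after byte 2 (79): sum1=242, sum2=13
  after byte 3 (70): sum1=57, sum2=70
Checksum = sum2·256 + sum1 = 70·256 + 57 = 17977 = 0x4639.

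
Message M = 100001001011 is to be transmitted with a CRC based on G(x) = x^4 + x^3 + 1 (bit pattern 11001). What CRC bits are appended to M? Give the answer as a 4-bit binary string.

Append 4 zeros: 1000010010110000. Divide by 11001 (XOR where the leading bit is 1):
  pos 0: 10000 XOR 11001 = 01001
  pos 1: 10011 XOR 11001 = 01010
  pos 2: 10100 XOR 11001 = 01101
  pos 3: 11010 XOR 11001 = 00011
  pos 6: 11101 XOR 11001 = 00100
  pos 8: 10010 XOR 11001 = 01011
  pos 9: 10110 XOR 11001 = 01111
  pos 10: 11110 XOR 11001 = 00111
Remainder (last 4 bits) = 1110. This is the CRC / FCS.

1110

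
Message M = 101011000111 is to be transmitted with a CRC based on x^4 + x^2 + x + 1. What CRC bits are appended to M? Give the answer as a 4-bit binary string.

0100

Append 4 zeros: 1010110001110000. Divide by 10111 (XOR where the leading bit is 1):
  pos 0: 10101 XOR 10111 = 00010
  pos 3: 10100 XOR 10111 = 00011
  pos 6: 11011 XOR 10111 = 01100
  pos 7: 11001 XOR 10111 = 01110
  pos 8: 11100 XOR 10111 = 01011
  pos 9: 10110 XOR 10111 = 00001
Remainder (last 4 bits) = 0100. This is the CRC / FCS.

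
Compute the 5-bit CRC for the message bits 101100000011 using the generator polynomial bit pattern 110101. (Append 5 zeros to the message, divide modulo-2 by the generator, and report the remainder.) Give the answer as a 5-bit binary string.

Append 5 zeros: 10110000001100000. Divide by 110101 (XOR where the leading bit is 1):
  pos 0: 101100 XOR 110101 = 011001
  pos 1: 110010 XOR 110101 = 000111
  pos 4: 111000 XOR 110101 = 001101
  pos 6: 110111 XOR 110101 = 000010
  pos 10: 100000 XOR 110101 = 010101
  pos 11: 101010 XOR 110101 = 011111
Remainder (last 5 bits) = 11111. This is the CRC / FCS.

11111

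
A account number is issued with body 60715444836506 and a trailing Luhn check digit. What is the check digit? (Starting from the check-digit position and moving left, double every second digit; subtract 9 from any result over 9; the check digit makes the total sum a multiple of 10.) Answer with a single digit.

Partial digits right→left: 6 0 5 6 3 8 4 4 4 5 1 7 0 6
Double every second digit counting from the check-digit position (so the 1st, 3rd, 5th, ... of the partial from the right).
  doubled (with −9 where >9): 3 1 6 8 8 2 0 → sum 28
  kept as-is: 0 6 8 4 5 7 6 → sum 36
Total = 28 + 36 = 64.
Check digit = (10 − (64 mod 10)) mod 10 = 6.

6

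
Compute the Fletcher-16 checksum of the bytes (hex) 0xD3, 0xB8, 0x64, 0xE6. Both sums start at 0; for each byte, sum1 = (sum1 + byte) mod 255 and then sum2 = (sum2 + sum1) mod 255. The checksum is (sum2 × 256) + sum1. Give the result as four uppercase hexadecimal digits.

Running sums (mod 255):
  after byte 0 (0xD3): sum1=211, sum2=211
  after byte 1 (0xB8): sum1=140, sum2=96
  after byte 2 (0x64): sum1=240, sum2=81
  after byte 3 (0xE6): sum1=215, sum2=41
Checksum = sum2·256 + sum1 = 41·256 + 215 = 10711 = 0x29D7.

29D7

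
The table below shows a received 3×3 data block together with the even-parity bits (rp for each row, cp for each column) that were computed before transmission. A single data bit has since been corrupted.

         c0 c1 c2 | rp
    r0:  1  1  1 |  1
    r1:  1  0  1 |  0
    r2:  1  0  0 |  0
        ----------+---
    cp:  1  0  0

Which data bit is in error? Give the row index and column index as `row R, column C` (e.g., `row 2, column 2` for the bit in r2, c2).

Recompute each row's even parity and compare to rp:
  r0: data parity 1, sent rp 1 → ok
  r1: data parity 0, sent rp 0 → ok
  r2: data parity 1, sent rp 0 → mismatch
Recompute each column's even parity and compare to cp:
  c0: data parity 1, sent cp 1 → ok
  c1: data parity 1, sent cp 0 → mismatch
  c2: data parity 0, sent cp 0 → ok
Exactly one row (r2) and one column (c1) fail → the flipped bit is at their intersection.

row 2, column 1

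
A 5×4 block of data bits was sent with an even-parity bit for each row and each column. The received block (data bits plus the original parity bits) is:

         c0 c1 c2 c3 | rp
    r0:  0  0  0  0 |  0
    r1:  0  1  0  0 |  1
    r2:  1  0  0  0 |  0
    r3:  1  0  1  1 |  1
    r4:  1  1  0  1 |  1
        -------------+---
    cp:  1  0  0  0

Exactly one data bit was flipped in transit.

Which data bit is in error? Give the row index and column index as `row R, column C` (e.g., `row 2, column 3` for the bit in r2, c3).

Recompute each row's even parity and compare to rp:
  r0: data parity 0, sent rp 0 → ok
  r1: data parity 1, sent rp 1 → ok
  r2: data parity 1, sent rp 0 → mismatch
  r3: data parity 1, sent rp 1 → ok
  r4: data parity 1, sent rp 1 → ok
Recompute each column's even parity and compare to cp:
  c0: data parity 1, sent cp 1 → ok
  c1: data parity 0, sent cp 0 → ok
  c2: data parity 1, sent cp 0 → mismatch
  c3: data parity 0, sent cp 0 → ok
Exactly one row (r2) and one column (c2) fail → the flipped bit is at their intersection.

row 2, column 2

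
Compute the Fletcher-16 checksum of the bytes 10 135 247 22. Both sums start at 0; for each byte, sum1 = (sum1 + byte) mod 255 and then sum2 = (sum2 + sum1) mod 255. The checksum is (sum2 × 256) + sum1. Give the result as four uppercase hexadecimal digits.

Running sums (mod 255):
  after byte 0 (10): sum1=10, sum2=10
  after byte 1 (135): sum1=145, sum2=155
  after byte 2 (247): sum1=137, sum2=37
  after byte 3 (22): sum1=159, sum2=196
Checksum = sum2·256 + sum1 = 196·256 + 159 = 50335 = 0xC49F.

C49F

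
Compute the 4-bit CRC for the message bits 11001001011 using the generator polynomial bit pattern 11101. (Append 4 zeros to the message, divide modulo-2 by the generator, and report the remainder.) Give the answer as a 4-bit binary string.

Append 4 zeros: 110010010110000. Divide by 11101 (XOR where the leading bit is 1):
  pos 0: 11001 XOR 11101 = 00100
  pos 2: 10000 XOR 11101 = 01101
  pos 3: 11011 XOR 11101 = 00110
  pos 5: 11001 XOR 11101 = 00100
  pos 7: 10010 XOR 11101 = 01111
  pos 8: 11110 XOR 11101 = 00011
Remainder (last 4 bits) = 1100. This is the CRC / FCS.

1100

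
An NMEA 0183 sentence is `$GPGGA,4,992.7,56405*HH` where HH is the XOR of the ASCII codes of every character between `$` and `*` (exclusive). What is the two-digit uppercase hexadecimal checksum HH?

57

XOR the ASCII codes of the payload characters:
  'G' = 0x47 → acc = 0x47
  'P' = 0x50 → acc = 0x17
  'G' = 0x47 → acc = 0x50
  'G' = 0x47 → acc = 0x17
  'A' = 0x41 → acc = 0x56
  ',' = 0x2C → acc = 0x7A
  '4' = 0x34 → acc = 0x4E
  ',' = 0x2C → acc = 0x62
  '9' = 0x39 → acc = 0x5B
  '9' = 0x39 → acc = 0x62
  '2' = 0x32 → acc = 0x50
  '.' = 0x2E → acc = 0x7E
  '7' = 0x37 → acc = 0x49
  ',' = 0x2C → acc = 0x65
  '5' = 0x35 → acc = 0x50
  '6' = 0x36 → acc = 0x66
  '4' = 0x34 → acc = 0x52
  '0' = 0x30 → acc = 0x62
  '5' = 0x35 → acc = 0x57
Checksum = 0x57.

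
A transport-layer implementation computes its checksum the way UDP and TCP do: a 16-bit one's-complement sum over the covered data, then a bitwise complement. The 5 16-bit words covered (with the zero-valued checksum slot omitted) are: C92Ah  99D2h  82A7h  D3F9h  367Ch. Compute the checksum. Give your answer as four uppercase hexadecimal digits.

0FE5

One's-complement addition (fold any carry out of bit 15 back into bit 0):
  0xC92A + 0x99D2 = 0x162FC → wrap carry → 0x62FD
  0x62FD + 0x82A7 = 0x0E5A4
  0xE5A4 + 0xD3F9 = 0x1B99D → wrap carry → 0xB99E
  0xB99E + 0x367C = 0x0F01A
One's-complement sum = 0xF01A.
Checksum = ~0xF01A & 0xFFFF = 0x0FE5.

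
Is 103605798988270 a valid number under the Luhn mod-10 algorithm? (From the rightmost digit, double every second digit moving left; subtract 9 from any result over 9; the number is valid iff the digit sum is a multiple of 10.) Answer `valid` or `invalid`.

invalid

From the right, keep odd positions and double even positions (subtract 9 from any doubled value over 9):
  doubled (positions 2,4,...): 5 7 9 9 1 3 0 → sum 34
  kept (positions 1,3,...): 0 2 8 8 7 0 3 1 → sum 29
Total = 63.
63 mod 10 = 3, so the number is invalid.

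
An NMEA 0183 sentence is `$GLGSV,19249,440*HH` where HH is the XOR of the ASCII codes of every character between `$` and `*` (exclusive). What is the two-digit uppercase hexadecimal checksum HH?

4E

XOR the ASCII codes of the payload characters:
  'G' = 0x47 → acc = 0x47
  'L' = 0x4C → acc = 0x0B
  'G' = 0x47 → acc = 0x4C
  'S' = 0x53 → acc = 0x1F
  'V' = 0x56 → acc = 0x49
  ',' = 0x2C → acc = 0x65
  '1' = 0x31 → acc = 0x54
  '9' = 0x39 → acc = 0x6D
  '2' = 0x32 → acc = 0x5F
  '4' = 0x34 → acc = 0x6B
  '9' = 0x39 → acc = 0x52
  ',' = 0x2C → acc = 0x7E
  '4' = 0x34 → acc = 0x4A
  '4' = 0x34 → acc = 0x7E
  '0' = 0x30 → acc = 0x4E
Checksum = 0x4E.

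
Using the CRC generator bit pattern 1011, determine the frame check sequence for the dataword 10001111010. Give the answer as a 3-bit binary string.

001

Append 3 zeros: 10001111010000. Divide by 1011 (XOR where the leading bit is 1):
  pos 0: 1000 XOR 1011 = 0011
  pos 2: 1111 XOR 1011 = 0100
  pos 3: 1001 XOR 1011 = 0010
  pos 5: 1010 XOR 1011 = 0001
  pos 8: 1100 XOR 1011 = 0111
  pos 9: 1110 XOR 1011 = 0101
  pos 10: 1010 XOR 1011 = 0001
Remainder (last 3 bits) = 001. This is the CRC / FCS.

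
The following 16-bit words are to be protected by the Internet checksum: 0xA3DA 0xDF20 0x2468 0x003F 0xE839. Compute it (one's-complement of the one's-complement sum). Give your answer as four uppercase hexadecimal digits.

7023

One's-complement addition (fold any carry out of bit 15 back into bit 0):
  0xA3DA + 0xDF20 = 0x182FA → wrap carry → 0x82FB
  0x82FB + 0x2468 = 0x0A763
  0xA763 + 0x003F = 0x0A7A2
  0xA7A2 + 0xE839 = 0x18FDB → wrap carry → 0x8FDC
One's-complement sum = 0x8FDC.
Checksum = ~0x8FDC & 0xFFFF = 0x7023.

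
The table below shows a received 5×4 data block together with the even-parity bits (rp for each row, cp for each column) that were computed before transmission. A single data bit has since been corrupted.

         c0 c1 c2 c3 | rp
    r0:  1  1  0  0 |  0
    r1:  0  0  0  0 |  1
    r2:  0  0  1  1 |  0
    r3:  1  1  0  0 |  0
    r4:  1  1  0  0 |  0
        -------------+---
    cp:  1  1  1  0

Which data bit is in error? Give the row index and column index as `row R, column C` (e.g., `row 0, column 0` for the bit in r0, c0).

Recompute each row's even parity and compare to rp:
  r0: data parity 0, sent rp 0 → ok
  r1: data parity 0, sent rp 1 → mismatch
  r2: data parity 0, sent rp 0 → ok
  r3: data parity 0, sent rp 0 → ok
  r4: data parity 0, sent rp 0 → ok
Recompute each column's even parity and compare to cp:
  c0: data parity 1, sent cp 1 → ok
  c1: data parity 1, sent cp 1 → ok
  c2: data parity 1, sent cp 1 → ok
  c3: data parity 1, sent cp 0 → mismatch
Exactly one row (r1) and one column (c3) fail → the flipped bit is at their intersection.

row 1, column 3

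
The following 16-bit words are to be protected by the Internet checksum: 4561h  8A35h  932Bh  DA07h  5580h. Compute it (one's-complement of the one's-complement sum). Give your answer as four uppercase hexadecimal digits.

6DB5

One's-complement addition (fold any carry out of bit 15 back into bit 0):
  0x4561 + 0x8A35 = 0x0CF96
  0xCF96 + 0x932B = 0x162C1 → wrap carry → 0x62C2
  0x62C2 + 0xDA07 = 0x13CC9 → wrap carry → 0x3CCA
  0x3CCA + 0x5580 = 0x0924A
One's-complement sum = 0x924A.
Checksum = ~0x924A & 0xFFFF = 0x6DB5.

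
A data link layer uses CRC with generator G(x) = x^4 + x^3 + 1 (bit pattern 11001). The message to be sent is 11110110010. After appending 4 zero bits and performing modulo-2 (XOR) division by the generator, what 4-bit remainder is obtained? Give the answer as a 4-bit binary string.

Append 4 zeros: 111101100100000. Divide by 11001 (XOR where the leading bit is 1):
  pos 0: 11110 XOR 11001 = 00111
  pos 2: 11111 XOR 11001 = 00110
  pos 4: 11000 XOR 11001 = 00001
  pos 8: 11000 XOR 11001 = 00001
Remainder (last 4 bits) = 0100. This is the CRC / FCS.

0100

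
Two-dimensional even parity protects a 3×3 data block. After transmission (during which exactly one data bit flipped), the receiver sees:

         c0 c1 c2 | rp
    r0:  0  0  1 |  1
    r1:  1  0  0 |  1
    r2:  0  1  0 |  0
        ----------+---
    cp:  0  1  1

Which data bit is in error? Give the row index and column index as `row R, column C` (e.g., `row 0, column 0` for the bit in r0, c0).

Recompute each row's even parity and compare to rp:
  r0: data parity 1, sent rp 1 → ok
  r1: data parity 1, sent rp 1 → ok
  r2: data parity 1, sent rp 0 → mismatch
Recompute each column's even parity and compare to cp:
  c0: data parity 1, sent cp 0 → mismatch
  c1: data parity 1, sent cp 1 → ok
  c2: data parity 1, sent cp 1 → ok
Exactly one row (r2) and one column (c0) fail → the flipped bit is at their intersection.

row 2, column 0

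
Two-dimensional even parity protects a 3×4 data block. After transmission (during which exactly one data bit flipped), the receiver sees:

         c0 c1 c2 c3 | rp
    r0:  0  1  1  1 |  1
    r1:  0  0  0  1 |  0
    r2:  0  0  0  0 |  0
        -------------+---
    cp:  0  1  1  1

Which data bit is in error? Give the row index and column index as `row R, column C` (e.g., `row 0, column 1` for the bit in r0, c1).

Recompute each row's even parity and compare to rp:
  r0: data parity 1, sent rp 1 → ok
  r1: data parity 1, sent rp 0 → mismatch
  r2: data parity 0, sent rp 0 → ok
Recompute each column's even parity and compare to cp:
  c0: data parity 0, sent cp 0 → ok
  c1: data parity 1, sent cp 1 → ok
  c2: data parity 1, sent cp 1 → ok
  c3: data parity 0, sent cp 1 → mismatch
Exactly one row (r1) and one column (c3) fail → the flipped bit is at their intersection.

row 1, column 3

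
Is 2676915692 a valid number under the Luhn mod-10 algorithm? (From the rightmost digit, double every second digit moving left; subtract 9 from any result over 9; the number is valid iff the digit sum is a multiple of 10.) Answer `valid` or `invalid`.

invalid

From the right, keep odd positions and double even positions (subtract 9 from any doubled value over 9):
  doubled (positions 2,4,...): 9 1 9 5 4 → sum 28
  kept (positions 1,3,...): 2 6 1 6 6 → sum 21
Total = 49.
49 mod 10 = 9, so the number is invalid.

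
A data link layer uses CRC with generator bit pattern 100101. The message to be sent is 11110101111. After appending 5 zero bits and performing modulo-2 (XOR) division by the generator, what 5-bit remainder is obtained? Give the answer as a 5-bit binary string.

10111

Append 5 zeros: 1111010111100000. Divide by 100101 (XOR where the leading bit is 1):
  pos 0: 111101 XOR 100101 = 011000
  pos 1: 110000 XOR 100101 = 010101
  pos 2: 101011 XOR 100101 = 001110
  pos 4: 111011 XOR 100101 = 011110
  pos 5: 111101 XOR 100101 = 011000
  pos 6: 110000 XOR 100101 = 010101
  pos 7: 101010 XOR 100101 = 001111
  pos 9: 111100 XOR 100101 = 011001
  pos 10: 110010 XOR 100101 = 010111
Remainder (last 5 bits) = 10111. This is the CRC / FCS.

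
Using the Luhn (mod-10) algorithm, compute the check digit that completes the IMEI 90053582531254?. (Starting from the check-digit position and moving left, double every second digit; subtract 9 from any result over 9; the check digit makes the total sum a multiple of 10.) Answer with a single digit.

Partial digits right→left: 4 5 2 1 3 5 2 8 5 3 5 0 0 9
Double every second digit counting from the check-digit position (so the 1st, 3rd, 5th, ... of the partial from the right).
  doubled (with −9 where >9): 8 4 6 4 1 1 0 → sum 24
  kept as-is: 5 1 5 8 3 0 9 → sum 31
Total = 24 + 31 = 55.
Check digit = (10 − (55 mod 10)) mod 10 = 5.

5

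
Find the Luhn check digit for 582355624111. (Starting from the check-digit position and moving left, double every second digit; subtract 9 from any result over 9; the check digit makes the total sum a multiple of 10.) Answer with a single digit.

5

Partial digits right→left: 1 1 1 4 2 6 5 5 3 2 8 5
Double every second digit counting from the check-digit position (so the 1st, 3rd, 5th, ... of the partial from the right).
  doubled (with −9 where >9): 2 2 4 1 6 7 → sum 22
  kept as-is: 1 4 6 5 2 5 → sum 23
Total = 22 + 23 = 45.
Check digit = (10 − (45 mod 10)) mod 10 = 5.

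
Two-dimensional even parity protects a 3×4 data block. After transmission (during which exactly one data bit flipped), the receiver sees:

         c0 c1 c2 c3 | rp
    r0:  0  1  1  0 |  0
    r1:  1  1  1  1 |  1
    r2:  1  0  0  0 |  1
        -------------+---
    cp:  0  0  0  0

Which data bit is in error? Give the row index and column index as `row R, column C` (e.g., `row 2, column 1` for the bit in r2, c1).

Recompute each row's even parity and compare to rp:
  r0: data parity 0, sent rp 0 → ok
  r1: data parity 0, sent rp 1 → mismatch
  r2: data parity 1, sent rp 1 → ok
Recompute each column's even parity and compare to cp:
  c0: data parity 0, sent cp 0 → ok
  c1: data parity 0, sent cp 0 → ok
  c2: data parity 0, sent cp 0 → ok
  c3: data parity 1, sent cp 0 → mismatch
Exactly one row (r1) and one column (c3) fail → the flipped bit is at their intersection.

row 1, column 3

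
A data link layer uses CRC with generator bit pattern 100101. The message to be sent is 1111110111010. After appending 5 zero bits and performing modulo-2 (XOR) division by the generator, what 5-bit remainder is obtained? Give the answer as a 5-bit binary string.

Append 5 zeros: 111111011101000000. Divide by 100101 (XOR where the leading bit is 1):
  pos 0: 111111 XOR 100101 = 011010
  pos 1: 110100 XOR 100101 = 010001
  pos 2: 100011 XOR 100101 = 000110
  pos 5: 110110 XOR 100101 = 010011
  pos 6: 100111 XOR 100101 = 000010
  pos 10: 100000 XOR 100101 = 000101
Remainder (last 5 bits) = 10100. This is the CRC / FCS.

10100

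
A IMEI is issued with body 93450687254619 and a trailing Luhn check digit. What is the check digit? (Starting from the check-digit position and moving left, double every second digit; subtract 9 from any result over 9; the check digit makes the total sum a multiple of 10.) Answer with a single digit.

4

Partial digits right→left: 9 1 6 4 5 2 7 8 6 0 5 4 3 9
Double every second digit counting from the check-digit position (so the 1st, 3rd, 5th, ... of the partial from the right).
  doubled (with −9 where >9): 9 3 1 5 3 1 6 → sum 28
  kept as-is: 1 4 2 8 0 4 9 → sum 28
Total = 28 + 28 = 56.
Check digit = (10 − (56 mod 10)) mod 10 = 4.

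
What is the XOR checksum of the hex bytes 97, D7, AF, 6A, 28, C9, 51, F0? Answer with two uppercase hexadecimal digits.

XOR the bytes together:
  start with 0x97
  0x97 ⊕ 0xD7 = 0x40
  0x40 ⊕ 0xAF = 0xEF
  0xEF ⊕ 0x6A = 0x85
  0x85 ⊕ 0x28 = 0xAD
  0xAD ⊕ 0xC9 = 0x64
  0x64 ⊕ 0x51 = 0x35
  0x35 ⊕ 0xF0 = 0xC5

C5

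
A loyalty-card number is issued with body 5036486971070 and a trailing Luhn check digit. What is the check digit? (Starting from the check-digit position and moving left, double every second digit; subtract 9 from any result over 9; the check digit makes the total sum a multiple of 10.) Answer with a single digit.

6

Partial digits right→left: 0 7 0 1 7 9 6 8 4 6 3 0 5
Double every second digit counting from the check-digit position (so the 1st, 3rd, 5th, ... of the partial from the right).
  doubled (with −9 where >9): 0 0 5 3 8 6 1 → sum 23
  kept as-is: 7 1 9 8 6 0 → sum 31
Total = 23 + 31 = 54.
Check digit = (10 − (54 mod 10)) mod 10 = 6.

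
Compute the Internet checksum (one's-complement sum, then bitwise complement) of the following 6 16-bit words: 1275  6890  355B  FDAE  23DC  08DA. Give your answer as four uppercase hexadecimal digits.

One's-complement addition (fold any carry out of bit 15 back into bit 0):
  0x1275 + 0x6890 = 0x07B05
  0x7B05 + 0x355B = 0x0B060
  0xB060 + 0xFDAE = 0x1AE0E → wrap carry → 0xAE0F
  0xAE0F + 0x23DC = 0x0D1EB
  0xD1EB + 0x08DA = 0x0DAC5
One's-complement sum = 0xDAC5.
Checksum = ~0xDAC5 & 0xFFFF = 0x253A.

253A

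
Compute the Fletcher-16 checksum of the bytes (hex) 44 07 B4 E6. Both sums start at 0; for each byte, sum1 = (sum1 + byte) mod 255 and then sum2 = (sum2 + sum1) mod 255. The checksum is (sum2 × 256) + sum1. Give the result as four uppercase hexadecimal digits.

76E6

Running sums (mod 255):
  after byte 0 (44): sum1=68, sum2=68
  after byte 1 (07): sum1=75, sum2=143
  after byte 2 (B4): sum1=0, sum2=143
  after byte 3 (E6): sum1=230, sum2=118
Checksum = sum2·256 + sum1 = 118·256 + 230 = 30438 = 0x76E6.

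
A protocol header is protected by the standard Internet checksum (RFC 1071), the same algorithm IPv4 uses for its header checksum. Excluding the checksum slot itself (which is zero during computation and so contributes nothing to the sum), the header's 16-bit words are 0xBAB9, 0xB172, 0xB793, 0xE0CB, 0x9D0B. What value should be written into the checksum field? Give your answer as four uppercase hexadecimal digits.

One's-complement addition (fold any carry out of bit 15 back into bit 0):
  0xBAB9 + 0xB172 = 0x16C2B → wrap carry → 0x6C2C
  0x6C2C + 0xB793 = 0x123BF → wrap carry → 0x23C0
  0x23C0 + 0xE0CB = 0x1048B → wrap carry → 0x048C
  0x048C + 0x9D0B = 0x0A197
One's-complement sum = 0xA197.
Checksum = ~0xA197 & 0xFFFF = 0x5E68.

5E68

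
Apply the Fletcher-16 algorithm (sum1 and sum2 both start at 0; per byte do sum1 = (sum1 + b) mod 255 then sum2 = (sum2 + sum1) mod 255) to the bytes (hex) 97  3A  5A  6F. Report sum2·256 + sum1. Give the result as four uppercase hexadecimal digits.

319B

Running sums (mod 255):
  after byte 0 (97): sum1=151, sum2=151
  after byte 1 (3A): sum1=209, sum2=105
  after byte 2 (5A): sum1=44, sum2=149
  after byte 3 (6F): sum1=155, sum2=49
Checksum = sum2·256 + sum1 = 49·256 + 155 = 12699 = 0x319B.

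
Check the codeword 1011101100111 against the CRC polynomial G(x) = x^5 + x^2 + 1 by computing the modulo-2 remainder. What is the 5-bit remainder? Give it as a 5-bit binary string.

Modulo-2 division of 1011101100111 by 100101:
  pos 0: 101110 XOR 100101 = 001011
  pos 2: 101111 XOR 100101 = 001010
  pos 4: 101000 XOR 100101 = 001101
  pos 6: 110111 XOR 100101 = 010010
  pos 7: 100101 XOR 100101 = 000000
Remainder = 00000 (zero — the frame passes the CRC check).

00000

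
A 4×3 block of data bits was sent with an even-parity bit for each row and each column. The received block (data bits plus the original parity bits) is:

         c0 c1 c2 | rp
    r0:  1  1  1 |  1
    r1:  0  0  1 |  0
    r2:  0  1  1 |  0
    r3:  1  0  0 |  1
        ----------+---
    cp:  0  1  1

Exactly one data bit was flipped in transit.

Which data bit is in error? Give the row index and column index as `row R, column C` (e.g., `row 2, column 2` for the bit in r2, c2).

row 1, column 1

Recompute each row's even parity and compare to rp:
  r0: data parity 1, sent rp 1 → ok
  r1: data parity 1, sent rp 0 → mismatch
  r2: data parity 0, sent rp 0 → ok
  r3: data parity 1, sent rp 1 → ok
Recompute each column's even parity and compare to cp:
  c0: data parity 0, sent cp 0 → ok
  c1: data parity 0, sent cp 1 → mismatch
  c2: data parity 1, sent cp 1 → ok
Exactly one row (r1) and one column (c1) fail → the flipped bit is at their intersection.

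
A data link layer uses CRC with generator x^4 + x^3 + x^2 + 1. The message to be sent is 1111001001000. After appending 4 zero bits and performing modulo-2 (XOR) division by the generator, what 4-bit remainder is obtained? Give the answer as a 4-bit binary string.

0000

Append 4 zeros: 11110010010000000. Divide by 11101 (XOR where the leading bit is 1):
  pos 0: 11110 XOR 11101 = 00011
  pos 3: 11010 XOR 11101 = 00111
  pos 5: 11101 XOR 11101 = 00000
Remainder (last 4 bits) = 0000. This is the CRC / FCS.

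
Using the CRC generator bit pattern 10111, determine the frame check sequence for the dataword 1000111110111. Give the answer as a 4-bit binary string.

Append 4 zeros: 10001111101110000. Divide by 10111 (XOR where the leading bit is 1):
  pos 0: 10001 XOR 10111 = 00110
  pos 2: 11011 XOR 10111 = 01100
  pos 3: 11001 XOR 10111 = 01110
  pos 4: 11101 XOR 10111 = 01010
  pos 5: 10100 XOR 10111 = 00011
  pos 8: 11111 XOR 10111 = 01000
  pos 9: 10000 XOR 10111 = 00111
  pos 11: 11100 XOR 10111 = 01011
  pos 12: 10110 XOR 10111 = 00001
Remainder (last 4 bits) = 0001. This is the CRC / FCS.

0001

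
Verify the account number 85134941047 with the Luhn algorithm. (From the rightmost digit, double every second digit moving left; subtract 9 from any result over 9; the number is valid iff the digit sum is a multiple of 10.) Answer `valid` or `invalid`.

From the right, keep odd positions and double even positions (subtract 9 from any doubled value over 9):
  doubled (positions 2,4,...): 8 2 9 6 1 → sum 26
  kept (positions 1,3,...): 7 0 4 4 1 8 → sum 24
Total = 50.
50 mod 10 = 0, so the number is valid.

valid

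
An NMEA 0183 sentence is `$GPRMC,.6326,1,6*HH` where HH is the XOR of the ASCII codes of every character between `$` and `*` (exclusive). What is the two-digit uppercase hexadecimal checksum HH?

4F

XOR the ASCII codes of the payload characters:
  'G' = 0x47 → acc = 0x47
  'P' = 0x50 → acc = 0x17
  'R' = 0x52 → acc = 0x45
  'M' = 0x4D → acc = 0x08
  'C' = 0x43 → acc = 0x4B
  ',' = 0x2C → acc = 0x67
  '.' = 0x2E → acc = 0x49
  '6' = 0x36 → acc = 0x7F
  '3' = 0x33 → acc = 0x4C
  '2' = 0x32 → acc = 0x7E
  '6' = 0x36 → acc = 0x48
  ',' = 0x2C → acc = 0x64
  '1' = 0x31 → acc = 0x55
  ',' = 0x2C → acc = 0x79
  '6' = 0x36 → acc = 0x4F
Checksum = 0x4F.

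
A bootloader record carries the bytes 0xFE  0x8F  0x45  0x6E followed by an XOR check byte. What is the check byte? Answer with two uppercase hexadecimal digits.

5A

XOR the bytes together:
  start with 0xFE
  0xFE ⊕ 0x8F = 0x71
  0x71 ⊕ 0x45 = 0x34
  0x34 ⊕ 0x6E = 0x5A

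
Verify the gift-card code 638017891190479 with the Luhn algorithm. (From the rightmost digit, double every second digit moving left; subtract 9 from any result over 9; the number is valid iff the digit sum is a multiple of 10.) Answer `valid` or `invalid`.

invalid

From the right, keep odd positions and double even positions (subtract 9 from any doubled value over 9):
  doubled (positions 2,4,...): 5 0 2 9 5 0 6 → sum 27
  kept (positions 1,3,...): 9 4 9 1 8 1 8 6 → sum 46
Total = 73.
73 mod 10 = 3, so the number is invalid.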